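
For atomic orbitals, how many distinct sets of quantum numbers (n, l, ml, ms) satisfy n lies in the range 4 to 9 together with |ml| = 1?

For each n in the range, tally the orbitals obeying |ml| = 1:
n=4 → 6; n=5 → 8; n=6 → 10; n=7 → 12; n=8 → 14; n=9 → 16.
Orbitals: 6 + 8 + 10 + 12 + 14 + 16 = 66. Including both spin states (ms = ±1/2) gives 2 × 66 = 132 states.

132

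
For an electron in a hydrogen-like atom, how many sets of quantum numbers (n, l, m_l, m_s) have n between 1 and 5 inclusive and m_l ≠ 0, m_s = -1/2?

40

Per-shell orbital counts meeting the constraint:
n=2 → 2; n=3 → 6; n=4 → 12; n=5 → 20.
Orbitals: 2 + 6 + 12 + 20 = 40. With m_s fixed to -1/2 there is one state per orbital, so 40 states.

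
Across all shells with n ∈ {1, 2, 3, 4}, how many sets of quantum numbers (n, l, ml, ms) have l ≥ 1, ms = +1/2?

Count contributing orbitals for each principal shell:
n=2 → 3; n=3 → 8; n=4 → 15.
Orbitals: 3 + 8 + 15 = 26. With ms fixed to +1/2 there is one state per orbital, so 26 states.

26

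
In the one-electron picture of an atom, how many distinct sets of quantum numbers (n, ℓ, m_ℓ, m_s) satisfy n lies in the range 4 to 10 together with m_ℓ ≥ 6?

Work shell by shell — for each n, count the (ℓ, m_ℓ) pairs that satisfy m_ℓ ≥ 6:
n=7 → 1; n=8 → 3; n=9 → 6; n=10 → 10.
Orbitals: 1 + 3 + 6 + 10 = 20. Including both spin states (m_s = ±1/2) gives 2 × 20 = 40 states.

40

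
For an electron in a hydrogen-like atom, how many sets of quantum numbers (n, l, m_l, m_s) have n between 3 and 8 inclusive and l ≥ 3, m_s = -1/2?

Go shell by shell, enumerating (l, m_l) with l ≥ 3:
n=4 → 7; n=5 → 16; n=6 → 27; n=7 → 40; n=8 → 55.
Orbitals: 7 + 16 + 27 + 40 + 55 = 145. With m_s fixed to -1/2 there is one state per orbital, so 145 states.

145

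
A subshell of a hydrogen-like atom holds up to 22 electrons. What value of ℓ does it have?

ℓ = 5 (h)

2(2ℓ+1) = 22 ⇒ 2ℓ+1 = 11 ⇒ ℓ = 5.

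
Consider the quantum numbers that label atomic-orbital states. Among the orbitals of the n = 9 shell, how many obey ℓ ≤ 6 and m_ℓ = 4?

3

With n = 9 the allowed ℓ are 0, 1, …, 8.
Per ℓ-value: ℓ=4 → 1; ℓ=5 → 1; ℓ=6 → 1.
Total orbitals: 1 + 1 + 1 = 3.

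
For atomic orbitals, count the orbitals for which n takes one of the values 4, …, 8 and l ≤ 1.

20

Treat each shell separately and count matching orbitals:
n=4 → 4; n=5 → 4; n=6 → 4; n=7 → 4; n=8 → 4.
Total orbitals: 4 + 4 + 4 + 4 + 4 = 20.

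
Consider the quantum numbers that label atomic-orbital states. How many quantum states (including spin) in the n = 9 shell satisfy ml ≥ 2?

56

Go through l = 0, …, 8 (the values permitted for n = 9).
The (l, ml) pairs meeting ml ≥ 2 give: l=2 → 1; l=3 → 2; l=4 → 3; l=5 → 4; l=6 → 5; l=7 → 6; l=8 → 7.
Orbitals: 1 + 2 + 3 + 4 + 5 + 6 + 7 = 28. Each orbital carries two spin states, so 28 × 2 = 56 states.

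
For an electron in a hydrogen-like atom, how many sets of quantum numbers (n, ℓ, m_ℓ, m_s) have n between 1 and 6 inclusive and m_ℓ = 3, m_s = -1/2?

Go shell by shell, enumerating (ℓ, m_ℓ) with m_ℓ = 3:
n=4 → 1; n=5 → 2; n=6 → 3.
Orbitals: 1 + 2 + 3 = 6. With m_s fixed to -1/2 there is one state per orbital, so 6 states.

6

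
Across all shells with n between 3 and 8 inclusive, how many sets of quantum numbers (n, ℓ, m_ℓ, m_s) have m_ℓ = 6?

Go shell by shell, enumerating (ℓ, m_ℓ) with m_ℓ = 6:
n=7 → 1; n=8 → 2.
Orbitals: 1 + 2 = 3. Including both spin states (m_s = ±1/2) gives 2 × 3 = 6 states.

6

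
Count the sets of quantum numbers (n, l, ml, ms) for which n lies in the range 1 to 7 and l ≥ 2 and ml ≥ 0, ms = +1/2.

Go shell by shell, enumerating (l, ml) with l ≥ 2 and ml ≥ 0:
n=3 → 3; n=4 → 7; n=5 → 12; n=6 → 18; n=7 → 25.
Orbitals: 3 + 7 + 12 + 18 + 25 = 65. With ms fixed to +1/2 there is one state per orbital, so 65 states.

65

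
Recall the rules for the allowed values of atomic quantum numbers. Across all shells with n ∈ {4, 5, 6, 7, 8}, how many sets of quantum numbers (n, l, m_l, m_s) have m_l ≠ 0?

320

Count contributing orbitals for each principal shell:
n=4 → 12; n=5 → 20; n=6 → 30; n=7 → 42; n=8 → 56.
Orbitals: 12 + 20 + 30 + 42 + 56 = 160. Including both spin states (m_s = ±1/2) gives 2 × 160 = 320 states.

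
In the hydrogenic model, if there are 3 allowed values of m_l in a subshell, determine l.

l = 1 (p)

m_l ranges over 2l+1 integers, so 2l+1 = 3 ⇒ l = 1.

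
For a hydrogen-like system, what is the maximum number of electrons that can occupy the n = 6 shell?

72

A shell holds 2n² electrons: 2 × 6² = 2 × 36 = 72.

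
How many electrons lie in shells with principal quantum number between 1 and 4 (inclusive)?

60

Shell n has n² orbitals: 1²=1 + 2²=4 + 3²=9 + 4²=16 = 30 orbitals.
Two spin states per orbital: 2 × 30 = 60 electrons.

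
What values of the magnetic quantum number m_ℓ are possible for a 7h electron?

-5, -4, -3, -2, -1, 0, 1, 2, 3, 4, 5

The 7h subshell has ℓ = 5, and m_ℓ takes every integer from −ℓ to +ℓ. With ℓ = 5 that gives the 11 values -5, -4, -3, -2, -1, 0, 1, 2, 3, 4, 5.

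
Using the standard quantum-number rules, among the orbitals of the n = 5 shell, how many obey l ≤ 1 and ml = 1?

The n = 5 shell has l = 0 through 4; check each.
Contributions: l=1 → 1.
Total orbitals: 1.

1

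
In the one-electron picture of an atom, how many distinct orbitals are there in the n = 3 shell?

9

The n = 3 shell contains n² = 3² = 9 orbitals.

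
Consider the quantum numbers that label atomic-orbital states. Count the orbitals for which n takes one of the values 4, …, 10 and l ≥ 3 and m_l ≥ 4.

56

Go shell by shell, enumerating (l, m_l) with l ≥ 3 and m_l ≥ 4:
n=5 → 1; n=6 → 3; n=7 → 6; n=8 → 10; n=9 → 15; n=10 → 21.
Total orbitals: 1 + 3 + 6 + 10 + 15 + 21 = 56.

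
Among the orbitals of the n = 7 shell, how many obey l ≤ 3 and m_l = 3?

For n = 7, l ranges over 0 … 6.
Per l-value: l=3 → 1.
Total orbitals: 1.

1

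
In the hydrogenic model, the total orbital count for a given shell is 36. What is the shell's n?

n = 6

n² = 36 ⇒ n = 6.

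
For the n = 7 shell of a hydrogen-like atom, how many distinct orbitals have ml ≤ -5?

Go through l = 0, …, 6 (the values permitted for n = 7).
The (l, ml) pairs meeting ml ≤ -5 give: l=5 → 1; l=6 → 2.
Total orbitals: 1 + 2 = 3.

3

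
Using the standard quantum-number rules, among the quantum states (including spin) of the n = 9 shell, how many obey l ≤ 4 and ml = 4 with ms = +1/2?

1

For n = 9, l ranges over 0 … 8.
Orbitals with l ≤ 4 and ml = 4, by l: l=4 → 1.
Orbitals: 1. With ms fixed to a single value there is one state per orbital, giving 1 state.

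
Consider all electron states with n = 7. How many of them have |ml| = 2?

20

With n = 7 the allowed l are 0, 1, …, 6.
Contributions: l=2 → 2; l=3 → 2; l=4 → 2; l=5 → 2; l=6 → 2.
Orbitals: 2 + 2 + 2 + 2 + 2 = 10. Each orbital carries two spin states, so 10 × 2 = 20 states.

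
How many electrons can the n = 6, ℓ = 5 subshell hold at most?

22

A subshell with ℓ = 5 has 2ℓ+1 = 11 orbitals, each holding 2 electrons (spin ±1/2), so 11 × 2 = 22.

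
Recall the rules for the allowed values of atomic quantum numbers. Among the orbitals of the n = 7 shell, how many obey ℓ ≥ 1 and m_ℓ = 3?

With n = 7 the allowed ℓ are 0, 1, …, 6.
The (ℓ, m_ℓ) pairs meeting ℓ ≥ 1 and m_ℓ = 3 give: ℓ=3 → 1; ℓ=4 → 1; ℓ=5 → 1; ℓ=6 → 1.
Total orbitals: 1 + 1 + 1 + 1 = 4.

4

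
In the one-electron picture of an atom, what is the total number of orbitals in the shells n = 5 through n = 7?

Shell n has n² orbitals: 5²=25 + 6²=36 + 7²=49 = 110 orbitals.

110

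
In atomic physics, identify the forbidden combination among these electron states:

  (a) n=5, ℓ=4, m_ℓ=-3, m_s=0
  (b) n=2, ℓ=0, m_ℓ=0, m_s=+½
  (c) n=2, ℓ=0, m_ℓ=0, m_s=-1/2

(a)

(a) has m_s = 0, but an electron's spin must be ±1/2.
The remaining sets (b), (c) satisfy all four rules.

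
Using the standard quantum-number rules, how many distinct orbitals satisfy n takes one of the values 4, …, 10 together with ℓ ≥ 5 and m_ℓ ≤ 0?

110

Treat each shell separately and count matching orbitals:
n=6 → 6; n=7 → 13; n=8 → 21; n=9 → 30; n=10 → 40.
Total orbitals: 6 + 13 + 21 + 30 + 40 = 110.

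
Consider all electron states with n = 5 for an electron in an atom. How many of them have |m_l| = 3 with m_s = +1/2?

The (l, m_l) pairs meeting |m_l| = 3 give: l=3 → 2; l=4 → 2.
Orbitals: 2 + 2 = 4. With m_s fixed to a single value there is one state per orbital, giving 4 states.

4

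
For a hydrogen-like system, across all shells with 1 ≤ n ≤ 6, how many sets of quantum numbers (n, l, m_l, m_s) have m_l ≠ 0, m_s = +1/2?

Treat each shell separately and count matching orbitals:
n=2 → 2; n=3 → 6; n=4 → 12; n=5 → 20; n=6 → 30.
Orbitals: 2 + 6 + 12 + 20 + 30 = 70. With m_s fixed to +1/2 there is one state per orbital, so 70 states.

70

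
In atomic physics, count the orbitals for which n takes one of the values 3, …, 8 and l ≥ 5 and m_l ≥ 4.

Per-shell orbital counts meeting the constraint:
n=6 → 2; n=7 → 5; n=8 → 9.
Total orbitals: 2 + 5 + 9 = 16.

16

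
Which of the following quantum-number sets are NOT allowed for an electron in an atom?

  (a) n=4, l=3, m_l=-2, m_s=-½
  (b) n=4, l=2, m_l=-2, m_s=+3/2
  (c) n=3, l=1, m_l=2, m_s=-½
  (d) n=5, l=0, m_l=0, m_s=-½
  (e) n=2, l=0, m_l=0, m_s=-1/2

(b) and (c)

(b) has m_s = +3/2, but an electron's spin must be ±1/2.
(c) has |m_l| = 2 > l = 1, violating −l ≤ m_l ≤ l.
The remaining sets (a), (d), (e) satisfy all four rules.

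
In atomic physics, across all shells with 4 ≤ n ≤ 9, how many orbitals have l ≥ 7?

Per-shell orbital counts meeting the constraint:
n=8 → 15; n=9 → 32.
Total orbitals: 15 + 32 = 47.

47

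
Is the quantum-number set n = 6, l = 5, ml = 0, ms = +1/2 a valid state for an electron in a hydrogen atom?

n = 6 is a positive integer. l = 5 satisfies 0 ≤ l ≤ n−1 = 5. ml = 0 lies in the range −l … +l (here −5 … 5). ms = +1/2 is one of ±1/2.
All four constraints are satisfied.

Allowed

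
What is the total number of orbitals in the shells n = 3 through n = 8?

Shell n has n² orbitals: 3²=9 + 4²=16 + 5²=25 + 6²=36 + 7²=49 + 8²=64 = 199 orbitals.

199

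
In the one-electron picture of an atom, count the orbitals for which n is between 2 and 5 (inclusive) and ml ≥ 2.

For each n in the range, tally the orbitals obeying ml ≥ 2:
n=3 → 1; n=4 → 3; n=5 → 6.
Total orbitals: 1 + 3 + 6 = 10.

10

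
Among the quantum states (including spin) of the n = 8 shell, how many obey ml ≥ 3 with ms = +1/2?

15

The n = 8 shell has l = 0 through 7; check each.
The (l, ml) pairs meeting ml ≥ 3 give: l=3 → 1; l=4 → 2; l=5 → 3; l=6 → 4; l=7 → 5.
Orbitals: 1 + 2 + 3 + 4 + 5 = 15. With ms fixed to a single value there is one state per orbital, giving 15 states.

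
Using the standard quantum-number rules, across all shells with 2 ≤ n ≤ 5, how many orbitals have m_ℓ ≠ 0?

Per-shell orbital counts meeting the constraint:
n=2 → 2; n=3 → 6; n=4 → 12; n=5 → 20.
Total orbitals: 2 + 6 + 12 + 20 = 40.

40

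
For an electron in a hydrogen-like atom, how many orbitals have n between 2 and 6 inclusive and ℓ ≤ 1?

Per-shell orbital counts meeting the constraint:
n=2 → 4; n=3 → 4; n=4 → 4; n=5 → 4; n=6 → 4.
Total orbitals: 4 + 4 + 4 + 4 + 4 = 20.

20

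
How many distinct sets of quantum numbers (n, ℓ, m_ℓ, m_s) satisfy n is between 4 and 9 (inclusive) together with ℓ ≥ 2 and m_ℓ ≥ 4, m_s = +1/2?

35

For each n in the range, tally the orbitals obeying ℓ ≥ 2 and m_ℓ ≥ 4:
n=5 → 1; n=6 → 3; n=7 → 6; n=8 → 10; n=9 → 15.
Orbitals: 1 + 3 + 6 + 10 + 15 = 35. With m_s fixed to +1/2 there is one state per orbital, so 35 states.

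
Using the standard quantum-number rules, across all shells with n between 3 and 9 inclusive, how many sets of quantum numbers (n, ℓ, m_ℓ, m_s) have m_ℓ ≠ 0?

Treat each shell separately and count matching orbitals:
n=3 → 6; n=4 → 12; n=5 → 20; n=6 → 30; n=7 → 42; n=8 → 56; n=9 → 72.
Orbitals: 6 + 12 + 20 + 30 + 42 + 56 + 72 = 238. Including both spin states (m_s = ±1/2) gives 2 × 238 = 476 states.

476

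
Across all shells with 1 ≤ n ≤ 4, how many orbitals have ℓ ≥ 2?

Go shell by shell, enumerating (ℓ, m_ℓ) with ℓ ≥ 2:
n=3 → 5; n=4 → 12.
Total orbitals: 5 + 12 = 17.

17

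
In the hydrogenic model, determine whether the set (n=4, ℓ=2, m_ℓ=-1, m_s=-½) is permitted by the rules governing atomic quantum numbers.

Valid

n = 4 is a positive integer. ℓ = 2 satisfies 0 ≤ ℓ ≤ n−1 = 3. m_ℓ = -1 lies in the range −ℓ … +ℓ (here −2 … 2). m_s = -1/2 is one of ±1/2.
All four constraints are satisfied.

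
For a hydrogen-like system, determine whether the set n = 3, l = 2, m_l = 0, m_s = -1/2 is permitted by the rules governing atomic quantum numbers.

n = 3 is a positive integer. l = 2 satisfies 0 ≤ l ≤ n−1 = 2. m_l = 0 lies in the range −l … +l (here −2 … 2). m_s = -1/2 is one of ±1/2.
All four constraints are satisfied.

Valid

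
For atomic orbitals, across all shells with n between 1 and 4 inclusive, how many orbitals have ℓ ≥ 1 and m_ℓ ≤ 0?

16

For each n in the range, tally the orbitals obeying ℓ ≥ 1 and m_ℓ ≤ 0:
n=2 → 2; n=3 → 5; n=4 → 9.
Total orbitals: 2 + 5 + 9 = 16.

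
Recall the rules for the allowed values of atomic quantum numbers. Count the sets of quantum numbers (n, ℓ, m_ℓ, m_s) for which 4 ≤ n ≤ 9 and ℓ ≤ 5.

Per-shell orbital counts meeting the constraint:
n=4 → 16; n=5 → 25; n=6 → 36; n=7 → 36; n=8 → 36; n=9 → 36.
Orbitals: 16 + 25 + 36 + 36 + 36 + 36 = 185. Including both spin states (m_s = ±1/2) gives 2 × 185 = 370 states.

370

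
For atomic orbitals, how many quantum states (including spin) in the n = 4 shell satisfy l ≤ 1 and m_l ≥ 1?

2

Orbitals with l ≤ 1 and m_l ≥ 1, by l: l=1 → 1.
Orbitals: 1. Each orbital carries two spin states, so 1 × 2 = 2 states.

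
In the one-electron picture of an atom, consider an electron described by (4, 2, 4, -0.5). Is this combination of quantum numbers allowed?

The magnetic quantum number must satisfy −l ≤ ml ≤ l. With l = 2, ml can only be -2, -1, 0, 1, 2, so ml = 4 is forbidden.

Not allowed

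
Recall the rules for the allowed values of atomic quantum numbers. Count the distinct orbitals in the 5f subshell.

A subshell has 2l+1 orbitals; with l = 3, that's 7.

7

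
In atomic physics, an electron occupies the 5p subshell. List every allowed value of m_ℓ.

The 5p subshell has ℓ = 1, and m_ℓ takes every integer from −ℓ to +ℓ. With ℓ = 1 that gives the 3 values -1, 0, 1.

-1, 0, 1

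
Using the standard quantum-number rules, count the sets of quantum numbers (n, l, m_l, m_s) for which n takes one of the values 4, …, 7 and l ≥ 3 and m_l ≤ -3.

For each n in the range, tally the orbitals obeying l ≥ 3 and m_l ≤ -3:
n=4 → 1; n=5 → 3; n=6 → 6; n=7 → 10.
Orbitals: 1 + 3 + 6 + 10 = 20. Including both spin states (m_s = ±1/2) gives 2 × 20 = 40 states.

40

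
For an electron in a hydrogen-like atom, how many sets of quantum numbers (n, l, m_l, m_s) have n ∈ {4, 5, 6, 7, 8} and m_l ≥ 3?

70

Per-shell orbital counts meeting the constraint:
n=4 → 1; n=5 → 3; n=6 → 6; n=7 → 10; n=8 → 15.
Orbitals: 1 + 3 + 6 + 10 + 15 = 35. Including both spin states (m_s = ±1/2) gives 2 × 35 = 70 states.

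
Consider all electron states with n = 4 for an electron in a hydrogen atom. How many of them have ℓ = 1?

6

For n = 4, ℓ ranges over 0 … 3.
Orbitals with ℓ = 1, by ℓ: ℓ=1 → 3.
Orbitals: 3. Each orbital carries two spin states, so 3 × 2 = 6 states.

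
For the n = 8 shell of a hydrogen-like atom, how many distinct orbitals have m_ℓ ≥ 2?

With n = 8 the allowed ℓ are 0, 1, …, 7.
The (ℓ, m_ℓ) pairs meeting m_ℓ ≥ 2 give: ℓ=2 → 1; ℓ=3 → 2; ℓ=4 → 3; ℓ=5 → 4; ℓ=6 → 5; ℓ=7 → 6.
Total orbitals: 1 + 2 + 3 + 4 + 5 + 6 = 21.

21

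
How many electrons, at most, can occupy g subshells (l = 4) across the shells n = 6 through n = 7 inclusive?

36

A g subshell (l = 4) exists for every n ≥ 5, so shells n = 6, 7 each contribute one — 2 subshells.
Since each g subshell holds 2(2·4+1) = 18 electrons, the total is 2 × 18 = 36.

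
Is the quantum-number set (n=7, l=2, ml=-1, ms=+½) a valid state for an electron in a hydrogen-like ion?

Valid

n = 7 is a positive integer. l = 2 satisfies 0 ≤ l ≤ n−1 = 6. ml = -1 lies in the range −l … +l (here −2 … 2). ms = +1/2 is one of ±1/2.
All four constraints are satisfied.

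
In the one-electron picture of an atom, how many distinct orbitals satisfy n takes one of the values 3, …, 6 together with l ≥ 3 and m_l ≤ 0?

Treat each shell separately and count matching orbitals:
n=4 → 4; n=5 → 9; n=6 → 15.
Total orbitals: 4 + 9 + 15 = 28.

28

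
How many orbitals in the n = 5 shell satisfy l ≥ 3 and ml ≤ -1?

7

Per l-value: l=3 → 3; l=4 → 4.
Total orbitals: 3 + 4 = 7.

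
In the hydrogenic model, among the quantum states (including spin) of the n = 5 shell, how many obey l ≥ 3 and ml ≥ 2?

10

Go through l = 0, …, 4 (the values permitted for n = 5).
Contributions: l=3 → 2; l=4 → 3.
Orbitals: 2 + 3 = 5. Each orbital carries two spin states, so 5 × 2 = 10 states.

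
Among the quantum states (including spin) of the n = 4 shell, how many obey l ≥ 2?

The n = 4 shell has l = 0 through 3; check each.
Per l-value: l=2 → 5; l=3 → 7.
Orbitals: 5 + 7 = 12. Each orbital carries two spin states, so 12 × 2 = 24 states.

24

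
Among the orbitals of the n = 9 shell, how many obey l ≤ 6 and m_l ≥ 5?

3

For n = 9, l ranges over 0 … 8.
Orbitals with l ≤ 6 and m_l ≥ 5, by l: l=5 → 1; l=6 → 2.
Total orbitals: 1 + 2 = 3.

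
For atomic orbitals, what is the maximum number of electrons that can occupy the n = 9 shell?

A shell holds 2n² electrons: 2 × 9² = 2 × 81 = 162.

162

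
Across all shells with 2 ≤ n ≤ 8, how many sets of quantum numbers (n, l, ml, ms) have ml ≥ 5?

Count contributing orbitals for each principal shell:
n=6 → 1; n=7 → 3; n=8 → 6.
Orbitals: 1 + 3 + 6 = 10. Including both spin states (ms = ±1/2) gives 2 × 10 = 20 states.

20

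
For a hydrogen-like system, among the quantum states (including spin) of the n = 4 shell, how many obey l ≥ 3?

14

For n = 4, l ranges over 0 … 3.
Per l-value: l=3 → 7.
Orbitals: 7. Each orbital carries two spin states, so 7 × 2 = 14 states.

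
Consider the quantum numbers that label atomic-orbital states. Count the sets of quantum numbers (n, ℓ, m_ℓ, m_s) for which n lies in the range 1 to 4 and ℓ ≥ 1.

Work shell by shell — for each n, count the (ℓ, m_ℓ) pairs that satisfy ℓ ≥ 1:
n=2 → 3; n=3 → 8; n=4 → 15.
Orbitals: 3 + 8 + 15 = 26. Including both spin states (m_s = ±1/2) gives 2 × 26 = 52 states.

52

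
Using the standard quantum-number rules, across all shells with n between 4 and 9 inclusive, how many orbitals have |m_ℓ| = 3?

Work shell by shell — for each n, count the (ℓ, m_ℓ) pairs that satisfy |m_ℓ| = 3:
n=4 → 2; n=5 → 4; n=6 → 6; n=7 → 8; n=8 → 10; n=9 → 12.
Total orbitals: 2 + 4 + 6 + 8 + 10 + 12 = 42.

42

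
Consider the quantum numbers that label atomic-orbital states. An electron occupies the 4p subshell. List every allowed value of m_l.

-1, 0, 1

The 4p subshell has l = 1, and m_l takes every integer from −l to +l. With l = 1 that gives the 3 values -1, 0, 1.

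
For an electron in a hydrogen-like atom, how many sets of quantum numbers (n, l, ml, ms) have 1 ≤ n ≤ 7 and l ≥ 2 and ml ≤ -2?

Work shell by shell — for each n, count the (l, ml) pairs that satisfy l ≥ 2 and ml ≤ -2:
n=3 → 1; n=4 → 3; n=5 → 6; n=6 → 10; n=7 → 15.
Orbitals: 1 + 3 + 6 + 10 + 15 = 35. Including both spin states (ms = ±1/2) gives 2 × 35 = 70 states.

70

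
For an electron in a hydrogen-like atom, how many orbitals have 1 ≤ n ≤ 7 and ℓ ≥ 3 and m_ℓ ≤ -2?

30

Work shell by shell — for each n, count the (ℓ, m_ℓ) pairs that satisfy ℓ ≥ 3 and m_ℓ ≤ -2:
n=4 → 2; n=5 → 5; n=6 → 9; n=7 → 14.
Total orbitals: 2 + 5 + 9 + 14 = 30.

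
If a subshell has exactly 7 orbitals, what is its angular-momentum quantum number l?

l = 3 (f)

2l+1 = 7 gives l = 3.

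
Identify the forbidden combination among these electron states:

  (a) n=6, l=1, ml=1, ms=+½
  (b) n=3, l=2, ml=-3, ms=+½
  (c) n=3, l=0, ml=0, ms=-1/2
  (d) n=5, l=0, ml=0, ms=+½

(b) has |ml| = 3 > l = 2, violating −l ≤ ml ≤ l.
The remaining sets (a), (c), (d) satisfy all four rules.

(b)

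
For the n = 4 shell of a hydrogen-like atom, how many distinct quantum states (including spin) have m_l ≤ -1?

Orbitals with m_l ≤ -1, by l: l=1 → 1; l=2 → 2; l=3 → 3.
Orbitals: 1 + 2 + 3 = 6. Each orbital carries two spin states, so 6 × 2 = 12 states.

12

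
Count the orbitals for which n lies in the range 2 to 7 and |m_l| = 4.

Work shell by shell — for each n, count the (l, m_l) pairs that satisfy |m_l| = 4:
n=5 → 2; n=6 → 4; n=7 → 6.
Total orbitals: 2 + 4 + 6 = 12.

12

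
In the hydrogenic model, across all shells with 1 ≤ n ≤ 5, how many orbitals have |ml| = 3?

6

For each n in the range, tally the orbitals obeying |ml| = 3:
n=4 → 2; n=5 → 4.
Total orbitals: 2 + 4 = 6.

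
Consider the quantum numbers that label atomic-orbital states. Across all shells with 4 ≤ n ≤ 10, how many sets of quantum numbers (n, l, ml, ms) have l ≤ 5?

442

Per-shell orbital counts meeting the constraint:
n=4 → 16; n=5 → 25; n=6 → 36; n=7 → 36; n=8 → 36; n=9 → 36; n=10 → 36.
Orbitals: 16 + 25 + 36 + 36 + 36 + 36 + 36 = 221. Including both spin states (ms = ±1/2) gives 2 × 221 = 442 states.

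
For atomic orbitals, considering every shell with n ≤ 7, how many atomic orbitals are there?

140

Total orbitals = 1² + 2² + 3² + 4² + 5² + 6² + 7² = 140.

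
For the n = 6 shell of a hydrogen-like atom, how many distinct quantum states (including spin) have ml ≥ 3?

The (l, ml) pairs meeting ml ≥ 3 give: l=3 → 1; l=4 → 2; l=5 → 3.
Orbitals: 1 + 2 + 3 = 6. Each orbital carries two spin states, so 6 × 2 = 12 states.

12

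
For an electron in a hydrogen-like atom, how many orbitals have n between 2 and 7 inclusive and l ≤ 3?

77

For each n in the range, tally the orbitals obeying l ≤ 3:
n=2 → 4; n=3 → 9; n=4 → 16; n=5 → 16; n=6 → 16; n=7 → 16.
Total orbitals: 4 + 9 + 16 + 16 + 16 + 16 = 77.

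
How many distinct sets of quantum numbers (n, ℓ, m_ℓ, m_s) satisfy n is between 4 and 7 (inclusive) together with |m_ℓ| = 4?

24

Count contributing orbitals for each principal shell:
n=5 → 2; n=6 → 4; n=7 → 6.
Orbitals: 2 + 4 + 6 = 12. Including both spin states (m_s = ±1/2) gives 2 × 12 = 24 states.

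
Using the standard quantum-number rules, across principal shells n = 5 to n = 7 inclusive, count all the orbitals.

110

Shell n has n² orbitals: 5²=25 + 6²=36 + 7²=49 = 110 orbitals.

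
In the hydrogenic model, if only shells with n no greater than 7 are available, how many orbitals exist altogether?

Total orbitals = 1² + 2² + 3² + 4² + 5² + 6² + 7² = 140.

140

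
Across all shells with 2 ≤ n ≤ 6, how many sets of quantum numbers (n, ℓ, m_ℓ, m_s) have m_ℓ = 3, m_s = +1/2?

6

Count contributing orbitals for each principal shell:
n=4 → 1; n=5 → 2; n=6 → 3.
Orbitals: 1 + 2 + 3 = 6. With m_s fixed to +1/2 there is one state per orbital, so 6 states.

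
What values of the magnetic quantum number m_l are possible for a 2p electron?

The 2p subshell has l = 1, and m_l takes every integer from −l to +l. With l = 1 that gives the 3 values -1, 0, 1.

-1, 0, 1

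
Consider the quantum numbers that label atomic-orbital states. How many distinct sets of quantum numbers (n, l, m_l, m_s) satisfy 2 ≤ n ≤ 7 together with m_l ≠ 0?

Count contributing orbitals for each principal shell:
n=2 → 2; n=3 → 6; n=4 → 12; n=5 → 20; n=6 → 30; n=7 → 42.
Orbitals: 2 + 6 + 12 + 20 + 30 + 42 = 112. Including both spin states (m_s = ±1/2) gives 2 × 112 = 224 states.

224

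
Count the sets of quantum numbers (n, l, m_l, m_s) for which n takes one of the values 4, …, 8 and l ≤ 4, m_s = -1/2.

Go shell by shell, enumerating (l, m_l) with l ≤ 4:
n=4 → 16; n=5 → 25; n=6 → 25; n=7 → 25; n=8 → 25.
Orbitals: 16 + 25 + 25 + 25 + 25 = 116. With m_s fixed to -1/2 there is one state per orbital, so 116 states.

116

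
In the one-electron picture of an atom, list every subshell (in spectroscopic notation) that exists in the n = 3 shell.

For n = 3, l runs from 0 to 2. In spectroscopic notation l = 0,1,2,… ↔ s,p,d,f,g,h,i, so the subshells are 3s, 3p, 3d.

3s, 3p, 3d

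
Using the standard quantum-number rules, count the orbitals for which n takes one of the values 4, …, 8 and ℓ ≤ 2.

Go shell by shell, enumerating (ℓ, m_ℓ) with ℓ ≤ 2:
n=4 → 9; n=5 → 9; n=6 → 9; n=7 → 9; n=8 → 9.
Total orbitals: 9 + 9 + 9 + 9 + 9 = 45.

45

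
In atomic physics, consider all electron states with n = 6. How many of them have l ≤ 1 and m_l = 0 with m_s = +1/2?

The (l, m_l) pairs meeting l ≤ 1 and m_l = 0 give: l=0 → 1; l=1 → 1.
Orbitals: 1 + 1 = 2. With m_s fixed to a single value there is one state per orbital, giving 2 states.

2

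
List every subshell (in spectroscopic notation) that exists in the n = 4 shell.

4s, 4p, 4d, 4f

For n = 4, l runs from 0 to 3. In spectroscopic notation l = 0,1,2,… ↔ s,p,d,f,g,h,i, so the subshells are 4s, 4p, 4d, 4f.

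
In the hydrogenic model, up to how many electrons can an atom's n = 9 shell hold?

162

A shell holds 2n² electrons: 2 × 9² = 2 × 81 = 162.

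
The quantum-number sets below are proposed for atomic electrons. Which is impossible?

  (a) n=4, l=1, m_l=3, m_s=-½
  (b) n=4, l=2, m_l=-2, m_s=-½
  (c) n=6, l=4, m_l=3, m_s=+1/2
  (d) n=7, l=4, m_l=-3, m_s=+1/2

(a)

(a) has |m_l| = 3 > l = 1, violating −l ≤ m_l ≤ l.
The remaining sets (b), (c), (d) satisfy all four rules.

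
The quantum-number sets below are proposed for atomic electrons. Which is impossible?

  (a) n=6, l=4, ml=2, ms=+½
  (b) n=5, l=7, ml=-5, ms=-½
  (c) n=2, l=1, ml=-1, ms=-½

(b) has l = 7 ≥ n = 5, violating 0 ≤ l ≤ n−1.
The remaining sets (a), (c) satisfy all four rules.

(b)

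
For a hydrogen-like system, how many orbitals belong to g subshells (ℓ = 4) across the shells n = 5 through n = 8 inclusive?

A g subshell (ℓ = 4) exists for every n ≥ 5, so shells n = 5, 6, 7, 8 each contribute one — 4 subshells.
Since each g subshell has 2·4+1 = 9 orbitals, the total is 4 × 9 = 36.

36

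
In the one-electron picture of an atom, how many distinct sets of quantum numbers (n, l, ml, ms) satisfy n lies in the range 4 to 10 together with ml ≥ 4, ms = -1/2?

56

Per-shell orbital counts meeting the constraint:
n=5 → 1; n=6 → 3; n=7 → 6; n=8 → 10; n=9 → 15; n=10 → 21.
Orbitals: 1 + 3 + 6 + 10 + 15 + 21 = 56. With ms fixed to -1/2 there is one state per orbital, so 56 states.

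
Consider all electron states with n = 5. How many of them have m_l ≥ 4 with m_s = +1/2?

1

The n = 5 shell has l = 0 through 4; check each.
Orbitals with m_l ≥ 4, by l: l=4 → 1.
Orbitals: 1. With m_s fixed to a single value there is one state per orbital, giving 1 state.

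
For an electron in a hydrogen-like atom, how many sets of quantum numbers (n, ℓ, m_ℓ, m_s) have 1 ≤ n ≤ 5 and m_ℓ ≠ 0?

Count contributing orbitals for each principal shell:
n=2 → 2; n=3 → 6; n=4 → 12; n=5 → 20.
Orbitals: 2 + 6 + 12 + 20 = 40. Including both spin states (m_s = ±1/2) gives 2 × 40 = 80 states.

80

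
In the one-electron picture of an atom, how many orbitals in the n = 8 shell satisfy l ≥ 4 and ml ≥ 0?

For n = 8, l ranges over 0 … 7.
The (l, ml) pairs meeting l ≥ 4 and ml ≥ 0 give: l=4 → 5; l=5 → 6; l=6 → 7; l=7 → 8.
Total orbitals: 5 + 6 + 7 + 8 = 26.

26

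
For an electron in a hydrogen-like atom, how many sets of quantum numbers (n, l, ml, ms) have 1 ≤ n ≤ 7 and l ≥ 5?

70

Per-shell orbital counts meeting the constraint:
n=6 → 11; n=7 → 24.
Orbitals: 11 + 24 = 35. Including both spin states (ms = ±1/2) gives 2 × 35 = 70 states.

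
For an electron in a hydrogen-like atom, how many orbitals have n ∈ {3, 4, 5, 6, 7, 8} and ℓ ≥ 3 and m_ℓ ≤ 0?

80

Per-shell orbital counts meeting the constraint:
n=4 → 4; n=5 → 9; n=6 → 15; n=7 → 22; n=8 → 30.
Total orbitals: 4 + 9 + 15 + 22 + 30 = 80.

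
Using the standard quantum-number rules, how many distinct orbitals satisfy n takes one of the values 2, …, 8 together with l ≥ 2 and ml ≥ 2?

56

Per-shell orbital counts meeting the constraint:
n=3 → 1; n=4 → 3; n=5 → 6; n=6 → 10; n=7 → 15; n=8 → 21.
Total orbitals: 1 + 3 + 6 + 10 + 15 + 21 = 56.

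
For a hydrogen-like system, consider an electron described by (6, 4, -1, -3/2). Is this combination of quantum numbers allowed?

The spin quantum number for an electron can only be ms = +1/2 or −1/2; ms = -3/2 is not one of those.

Not allowed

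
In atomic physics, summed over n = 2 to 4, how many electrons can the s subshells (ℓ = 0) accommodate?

An s subshell (ℓ = 0) exists for every n ≥ 1, so shells n = 2, 3, 4 each contribute one — 3 subshells.
Since each s subshell holds 2(2·0+1) = 2 electrons, the total is 3 × 2 = 6.

6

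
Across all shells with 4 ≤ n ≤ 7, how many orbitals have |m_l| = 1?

Treat each shell separately and count matching orbitals:
n=4 → 6; n=5 → 8; n=6 → 10; n=7 → 12.
Total orbitals: 6 + 8 + 10 + 12 = 36.

36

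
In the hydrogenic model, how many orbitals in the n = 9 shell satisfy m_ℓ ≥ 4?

15

For n = 9, ℓ ranges over 0 … 8.
Orbitals with m_ℓ ≥ 4, by ℓ: ℓ=4 → 1; ℓ=5 → 2; ℓ=6 → 3; ℓ=7 → 4; ℓ=8 → 5.
Total orbitals: 1 + 2 + 3 + 4 + 5 = 15.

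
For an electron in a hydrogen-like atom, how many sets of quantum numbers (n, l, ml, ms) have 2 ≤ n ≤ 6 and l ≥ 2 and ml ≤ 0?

Per-shell orbital counts meeting the constraint:
n=3 → 3; n=4 → 7; n=5 → 12; n=6 → 18.
Orbitals: 3 + 7 + 12 + 18 = 40. Including both spin states (ms = ±1/2) gives 2 × 40 = 80 states.

80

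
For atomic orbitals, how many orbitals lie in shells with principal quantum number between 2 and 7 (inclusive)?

139

Shell n has n² orbitals: 2²=4 + 3²=9 + 4²=16 + 5²=25 + 6²=36 + 7²=49 = 139 orbitals.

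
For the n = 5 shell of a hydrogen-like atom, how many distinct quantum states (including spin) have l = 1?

Go through l = 0, …, 4 (the values permitted for n = 5).
Contributions: l=1 → 3.
Orbitals: 3. Each orbital carries two spin states, so 3 × 2 = 6 states.

6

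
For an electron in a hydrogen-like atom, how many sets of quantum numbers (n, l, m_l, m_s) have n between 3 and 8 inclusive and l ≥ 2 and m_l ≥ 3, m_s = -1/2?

Work shell by shell — for each n, count the (l, m_l) pairs that satisfy l ≥ 2 and m_l ≥ 3:
n=4 → 1; n=5 → 3; n=6 → 6; n=7 → 10; n=8 → 15.
Orbitals: 1 + 3 + 6 + 10 + 15 = 35. With m_s fixed to -1/2 there is one state per orbital, so 35 states.

35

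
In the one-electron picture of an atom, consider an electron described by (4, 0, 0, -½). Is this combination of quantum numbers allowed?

n = 4 is a positive integer. l = 0 satisfies 0 ≤ l ≤ n−1 = 3. ml = 0 lies in the range −l … +l (here 0). ms = -1/2 is one of ±1/2.
All four constraints are satisfied.

Yes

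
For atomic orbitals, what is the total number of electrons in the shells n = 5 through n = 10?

710

Shell n has n² orbitals: 5²=25 + 6²=36 + 7²=49 + 8²=64 + 9²=81 + 10²=100 = 355 orbitals.
Two spin states per orbital: 2 × 355 = 710 electrons.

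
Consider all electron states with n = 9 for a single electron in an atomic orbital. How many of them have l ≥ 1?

The n = 9 shell has l = 0 through 8; check each.
Orbitals with l ≥ 1, by l: l=1 → 3; l=2 → 5; l=3 → 7; l=4 → 9; l=5 → 11; l=6 → 13; l=7 → 15; l=8 → 17.
Orbitals: 3 + 5 + 7 + 9 + 11 + 13 + 15 + 17 = 80. Each orbital carries two spin states, so 80 × 2 = 160 states.

160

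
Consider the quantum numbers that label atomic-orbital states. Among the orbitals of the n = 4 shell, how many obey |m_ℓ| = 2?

The n = 4 shell has ℓ = 0 through 3; check each.
Orbitals with |m_ℓ| = 2, by ℓ: ℓ=2 → 2; ℓ=3 → 2.
Total orbitals: 2 + 2 = 4.

4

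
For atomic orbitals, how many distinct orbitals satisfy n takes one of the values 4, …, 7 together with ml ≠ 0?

Go shell by shell, enumerating (l, ml) with ml ≠ 0:
n=4 → 12; n=5 → 20; n=6 → 30; n=7 → 42.
Total orbitals: 12 + 20 + 30 + 42 = 104.

104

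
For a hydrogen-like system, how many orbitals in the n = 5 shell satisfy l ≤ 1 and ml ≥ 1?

1

For n = 5, l ranges over 0 … 4.
The (l, ml) pairs meeting l ≤ 1 and ml ≥ 1 give: l=1 → 1.
Total orbitals: 1.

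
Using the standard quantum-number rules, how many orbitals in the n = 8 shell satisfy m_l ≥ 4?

Orbitals with m_l ≥ 4, by l: l=4 → 1; l=5 → 2; l=6 → 3; l=7 → 4.
Total orbitals: 1 + 2 + 3 + 4 = 10.

10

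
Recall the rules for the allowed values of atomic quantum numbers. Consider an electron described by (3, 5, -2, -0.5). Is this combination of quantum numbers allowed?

The orbital quantum number must satisfy 0 ≤ l ≤ n−1. With n = 3 the allowed l values are 0, 1, 2, so l = 5 is out of range.

Invalid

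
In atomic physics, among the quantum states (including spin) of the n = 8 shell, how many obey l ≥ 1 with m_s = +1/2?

63

Per l-value: l=1 → 3; l=2 → 5; l=3 → 7; l=4 → 9; l=5 → 11; l=6 → 13; l=7 → 15.
Orbitals: 3 + 5 + 7 + 9 + 11 + 13 + 15 = 63. With m_s fixed to a single value there is one state per orbital, giving 63 states.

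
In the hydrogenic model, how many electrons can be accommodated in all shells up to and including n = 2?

10

Total orbitals = 1² + 2² = 5. Doubling for spin gives 10 electrons.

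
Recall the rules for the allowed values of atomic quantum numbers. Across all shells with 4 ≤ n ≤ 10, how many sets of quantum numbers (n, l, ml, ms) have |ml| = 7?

Count contributing orbitals for each principal shell:
n=8 → 2; n=9 → 4; n=10 → 6.
Orbitals: 2 + 4 + 6 = 12. Including both spin states (ms = ±1/2) gives 2 × 12 = 24 states.

24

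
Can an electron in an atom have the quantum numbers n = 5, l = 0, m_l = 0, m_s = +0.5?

n = 5 is a positive integer. l = 0 satisfies 0 ≤ l ≤ n−1 = 4. m_l = 0 lies in the range −l … +l (here 0). m_s = +1/2 is one of ±1/2.
All four constraints are satisfied.

Allowed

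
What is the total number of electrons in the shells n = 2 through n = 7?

Shell n has n² orbitals: 2²=4 + 3²=9 + 4²=16 + 5²=25 + 6²=36 + 7²=49 = 139 orbitals.
Two spin states per orbital: 2 × 139 = 278 electrons.

278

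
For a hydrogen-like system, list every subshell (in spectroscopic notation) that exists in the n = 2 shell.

2s, 2p

For n = 2, l runs from 0 to 1. In spectroscopic notation l = 0,1,2,… ↔ s,p,d,f,g,h,i, so the subshells are 2s, 2p.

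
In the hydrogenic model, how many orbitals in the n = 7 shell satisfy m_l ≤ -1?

Per l-value: l=1 → 1; l=2 → 2; l=3 → 3; l=4 → 4; l=5 → 5; l=6 → 6.
Total orbitals: 1 + 2 + 3 + 4 + 5 + 6 = 21.

21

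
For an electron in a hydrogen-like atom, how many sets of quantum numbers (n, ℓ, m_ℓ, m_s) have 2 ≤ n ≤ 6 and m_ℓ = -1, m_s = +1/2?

15

Count contributing orbitals for each principal shell:
n=2 → 1; n=3 → 2; n=4 → 3; n=5 → 4; n=6 → 5.
Orbitals: 1 + 2 + 3 + 4 + 5 = 15. With m_s fixed to +1/2 there is one state per orbital, so 15 states.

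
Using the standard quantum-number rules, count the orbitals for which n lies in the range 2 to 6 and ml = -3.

Count contributing orbitals for each principal shell:
n=4 → 1; n=5 → 2; n=6 → 3.
Total orbitals: 1 + 2 + 3 = 6.

6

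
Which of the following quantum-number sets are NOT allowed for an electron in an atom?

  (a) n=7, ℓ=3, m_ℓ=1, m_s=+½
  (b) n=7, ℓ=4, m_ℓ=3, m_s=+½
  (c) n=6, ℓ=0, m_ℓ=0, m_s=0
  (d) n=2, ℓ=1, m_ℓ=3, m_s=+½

(c) and (d)

(c) has m_s = 0, but an electron's spin must be ±1/2.
(d) has |m_ℓ| = 3 > ℓ = 1, violating −ℓ ≤ m_ℓ ≤ ℓ.
The remaining sets (a), (b) satisfy all four rules.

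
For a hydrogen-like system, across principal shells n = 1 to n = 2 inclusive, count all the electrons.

10

Shell n has n² orbitals: 1²=1 + 2²=4 = 5 orbitals.
Two spin states per orbital: 2 × 5 = 10 electrons.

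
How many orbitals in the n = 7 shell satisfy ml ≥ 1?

21

For n = 7, l ranges over 0 … 6.
Orbitals with ml ≥ 1, by l: l=1 → 1; l=2 → 2; l=3 → 3; l=4 → 4; l=5 → 5; l=6 → 6.
Total orbitals: 1 + 2 + 3 + 4 + 5 + 6 = 21.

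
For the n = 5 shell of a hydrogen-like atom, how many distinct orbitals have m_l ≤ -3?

Go through l = 0, …, 4 (the values permitted for n = 5).
Orbitals with m_l ≤ -3, by l: l=3 → 1; l=4 → 2.
Total orbitals: 1 + 2 = 3.

3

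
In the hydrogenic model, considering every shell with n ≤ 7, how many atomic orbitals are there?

Total orbitals = 1² + 2² + 3² + 4² + 5² + 6² + 7² = 140.

140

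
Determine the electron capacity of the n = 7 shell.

98

A shell holds 2n² electrons: 2 × 7² = 2 × 49 = 98.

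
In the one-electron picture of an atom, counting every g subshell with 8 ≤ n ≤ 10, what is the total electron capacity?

A g subshell (ℓ = 4) exists for every n ≥ 5, so shells n = 8, 9, 10 each contribute one — 3 subshells.
Since each g subshell holds 2(2·4+1) = 18 electrons, the total is 3 × 18 = 54.

54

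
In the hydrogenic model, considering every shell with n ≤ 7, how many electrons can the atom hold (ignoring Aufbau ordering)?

280

Total orbitals = 1² + 2² + 3² + 4² + 5² + 6² + 7² = 140. Doubling for spin gives 280 electrons.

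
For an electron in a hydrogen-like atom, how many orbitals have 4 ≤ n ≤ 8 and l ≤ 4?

Go shell by shell, enumerating (l, ml) with l ≤ 4:
n=4 → 16; n=5 → 25; n=6 → 25; n=7 → 25; n=8 → 25.
Total orbitals: 16 + 25 + 25 + 25 + 25 = 116.

116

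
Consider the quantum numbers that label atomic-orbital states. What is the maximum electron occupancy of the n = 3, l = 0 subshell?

2

A subshell with l = 0 has 2l+1 = 1 orbital, each holding 2 electrons (spin ±1/2), so 1 × 2 = 2.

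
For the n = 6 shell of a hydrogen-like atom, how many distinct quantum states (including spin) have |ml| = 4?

8

Go through l = 0, …, 5 (the values permitted for n = 6).
The (l, ml) pairs meeting |ml| = 4 give: l=4 → 2; l=5 → 2.
Orbitals: 2 + 2 = 4. Each orbital carries two spin states, so 4 × 2 = 8 states.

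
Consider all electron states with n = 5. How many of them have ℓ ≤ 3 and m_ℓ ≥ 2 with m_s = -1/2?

The n = 5 shell has ℓ = 0 through 4; check each.
Orbitals with ℓ ≤ 3 and m_ℓ ≥ 2, by ℓ: ℓ=2 → 1; ℓ=3 → 2.
Orbitals: 1 + 2 = 3. With m_s fixed to a single value there is one state per orbital, giving 3 states.

3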